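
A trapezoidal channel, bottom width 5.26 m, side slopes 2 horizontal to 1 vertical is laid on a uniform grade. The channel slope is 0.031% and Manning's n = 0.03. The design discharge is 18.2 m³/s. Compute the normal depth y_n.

Manning's equation rearranged: A R^(2/3) = nQ / (1·√S) = 0.03 × 18.2 / (√0.00031) = 31.01.
At y = 2.77 m: A R^(2/3) = 42.53 — high.
At y = 2.1 m: A R^(2/3) = 24.34 — low.
At y = 2.37 m: A R^(2/3) = 30.98 — matches.

y_n = 2.37 m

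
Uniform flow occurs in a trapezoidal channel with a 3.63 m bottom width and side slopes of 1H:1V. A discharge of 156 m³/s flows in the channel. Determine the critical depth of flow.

y_c = 4.02 m

At critical depth, Q² T / (g A³) = 1, i.e. A³/T = Q²/g = 156²/9.81 = 2481.
Try y = 4.67 m: A³/T = 4490 — over.
Try y = 3.28 m: A³/T = 1143 — short.
Try y = 4.02 m: A³/T = 2492 — ≈ 2481.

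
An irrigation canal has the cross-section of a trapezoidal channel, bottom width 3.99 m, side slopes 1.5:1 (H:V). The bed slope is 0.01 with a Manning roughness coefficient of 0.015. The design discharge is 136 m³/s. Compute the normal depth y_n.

Manning's equation rearranged: A R^(2/3) = nQ / (1·√S) = 0.015 × 136 / (√0.01) = 20.4.
Try y = 1.65 m: A R^(2/3) = 11.18 — too small.
Try y = 2.6 m: A R^(2/3) = 27.3 — too large.
Try y = 2.25 m: A R^(2/3) = 20.43 — matches.

y_n = 2.25 m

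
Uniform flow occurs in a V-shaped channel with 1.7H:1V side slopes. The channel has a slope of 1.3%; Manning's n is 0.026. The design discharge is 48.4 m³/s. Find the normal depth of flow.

Manning's equation rearranged: A R^(2/3) = nQ / (1·√S) = 0.026 × 48.4 / (√0.013) = 11.04.
Trying y = 1.88 m: A R^(2/3) = 5.222 — too small.
Trying y = 2.9 m: A R^(2/3) = 16.59 — too large.
Trying y = 2.49 m: A R^(2/3) = 11.05 — ≈ 11.04.

y_n = 2.49 m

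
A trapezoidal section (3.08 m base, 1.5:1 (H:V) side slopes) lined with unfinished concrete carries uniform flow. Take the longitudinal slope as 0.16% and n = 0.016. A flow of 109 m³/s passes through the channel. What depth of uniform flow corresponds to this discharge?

Manning's equation rearranged: A R^(2/3) = nQ / (1·√S) = 0.016 × 109 / (√0.0016) = 43.6.
Try y = 2.72 m: A R^(2/3) = 25.65 — too small.
Try y = 4.45 m: A R^(2/3) = 74.97 — too large.
Try y = 3.48 m: A R^(2/3) = 43.5 — matches.

y_n = 3.48 m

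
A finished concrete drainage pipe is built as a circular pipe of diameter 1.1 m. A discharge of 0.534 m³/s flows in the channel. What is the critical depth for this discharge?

y_c = 0.401 m

At critical depth, Q² T / (g A³) = 1, i.e. A³/T = Q²/g = 0.534²/9.81 = 0.02907.
At y = 0.289 m: A³/T = 0.008168 — too small.
At y = 0.441 m: A³/T = 0.04187 — too large.
At y = 0.401 m: A³/T = 0.02904 — ≈ 0.02907.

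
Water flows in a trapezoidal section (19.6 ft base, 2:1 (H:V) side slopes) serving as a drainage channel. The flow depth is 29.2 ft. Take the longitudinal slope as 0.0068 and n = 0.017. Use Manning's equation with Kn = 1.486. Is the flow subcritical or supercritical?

supercritical

With bottom width b = 19.6 ft and side slope z = 2: A = (b + zy)y = (19.6 + 2×29.2)×29.2 = 2278 ft²; P = b + 2y√(1+z²) = 19.6 + 2×29.2×2.236 = 150.2 ft.
Hydraulic radius R = A/P = 2278/150.2 = 15.17 ft.
V = (1.486/n) R^(2/3) √S = (1.486/0.017) × 15.17^(2/3) × √0.0068 = 44.16 ft/s. Hydraulic depth D_h = A/T = 2278/136.4 = 16.7 ft.
Froude number Fr = V/√(g·D_h) = 44.16/√(32.2×16.7) = 1.9, which is greater than 1, so the flow is supercritical.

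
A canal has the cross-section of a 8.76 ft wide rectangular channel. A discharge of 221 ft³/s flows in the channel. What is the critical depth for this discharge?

For a rectangular channel, critical depth y_c = (q²/g)^(1/3) where q = Q/b = 221/8.76 = 25.23 ft²/s.
So y_c = (25.23²/32.2)^(1/3) = 2.7 ft.

y_c = 2.7 ft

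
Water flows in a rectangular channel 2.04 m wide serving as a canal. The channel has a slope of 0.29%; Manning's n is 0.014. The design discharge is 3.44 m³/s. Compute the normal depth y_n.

y_n = 0.762 m

Manning's equation rearranged: A R^(2/3) = nQ / (1·√S) = 0.014 × 3.44 / (√0.0029) = 0.8943.
Trying y = 0.893 m: A R^(2/3) = 1.111 — high.
Trying y = 0.607 m: A R^(2/3) = 0.6503 — low.
Trying y = 0.762 m: A R^(2/3) = 0.894 — close enough.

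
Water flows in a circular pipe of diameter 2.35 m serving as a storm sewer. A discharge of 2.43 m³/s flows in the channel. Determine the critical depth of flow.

y_c = 0.703 m

At critical depth, Q² T / (g A³) = 1, i.e. A³/T = Q²/g = 2.43²/9.81 = 0.6019.
At y = 0.803 m: A³/T = 1.007 — over.
At y = 0.703 m: A³/T = 0.6019 — ≈ 0.6019.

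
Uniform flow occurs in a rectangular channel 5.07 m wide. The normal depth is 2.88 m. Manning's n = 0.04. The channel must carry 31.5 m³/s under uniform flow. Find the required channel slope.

S = 0.005

Flow area A = b·y = 5.07 × 2.88 = 14.6 m². Wetted perimeter P = b + 2y = 5.07 + 2×2.88 = 10.83 m.
Hydraulic radius R = A/P = 14.6/10.83 = 1.348 m.
From Manning's equation, S = [nQ / (1 A R^(2/3))]² = [0.04 × 31.5 / (1 × 14.6 × 1.348^(2/3))]² = 0.005.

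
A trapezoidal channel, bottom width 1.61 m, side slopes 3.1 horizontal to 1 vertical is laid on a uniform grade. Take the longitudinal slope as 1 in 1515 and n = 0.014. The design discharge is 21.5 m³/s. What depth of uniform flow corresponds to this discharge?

Manning's equation rearranged: A R^(2/3) = nQ / (1·√S) = 0.014 × 21.5 / (√0.0006601) = 11.72.
At y = 2.05 m: A R^(2/3) = 17.31 — over.
At y = 1.38 m: A R^(2/3) = 6.806 — short.
At y = 1.74 m: A R^(2/3) = 11.71 — ≈ 11.72.

y_n = 1.74 m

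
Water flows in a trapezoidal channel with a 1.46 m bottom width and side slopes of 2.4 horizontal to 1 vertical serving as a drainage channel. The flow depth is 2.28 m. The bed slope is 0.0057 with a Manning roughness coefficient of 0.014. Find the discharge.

Q = 95.5 m³/s

With bottom width b = 1.46 m and side slope z = 2.4: A = (b + zy)y = (1.46 + 2.4×2.28)×2.28 = 15.8 m²; P = b + 2y√(1+z²) = 1.46 + 2×2.28×2.6 = 13.32 m.
Hydraulic radius R = A/P = 15.8/13.32 = 1.187 m.
Manning's equation: Q = (1/n) A R^(2/3) S^(1/2) = (1/0.014) × 15.8 × 1.187^(2/3) × 0.0057^(1/2) = 95.5 m³/s.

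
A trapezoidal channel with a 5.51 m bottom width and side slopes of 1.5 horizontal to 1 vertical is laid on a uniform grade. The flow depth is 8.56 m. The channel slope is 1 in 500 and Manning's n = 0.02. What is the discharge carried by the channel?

Q = 931 m³/s

With bottom width b = 5.51 m and side slope z = 1.5: A = (b + zy)y = (5.51 + 1.5×8.56)×8.56 = 157.1 m²; P = b + 2y√(1+z²) = 5.51 + 2×8.56×1.803 = 36.37 m.
Hydraulic radius R = A/P = 157.1/36.37 = 4.318 m.
Manning's equation: Q = (1/n) A R^(2/3) S^(1/2) = (1/0.02) × 157.1 × 4.318^(2/3) × 0.002^(1/2) = 931 m³/s.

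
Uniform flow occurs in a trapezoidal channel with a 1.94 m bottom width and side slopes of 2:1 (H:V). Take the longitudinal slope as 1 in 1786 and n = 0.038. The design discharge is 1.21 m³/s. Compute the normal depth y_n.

y_n = 0.828 m

Manning's equation rearranged: A R^(2/3) = nQ / (1·√S) = 0.038 × 1.21 / (√0.0005599) = 1.943.
At y = 0.895 m: A R^(2/3) = 2.273 — over.
At y = 0.696 m: A R^(2/3) = 1.38 — short.
At y = 0.828 m: A R^(2/3) = 1.944 — close enough.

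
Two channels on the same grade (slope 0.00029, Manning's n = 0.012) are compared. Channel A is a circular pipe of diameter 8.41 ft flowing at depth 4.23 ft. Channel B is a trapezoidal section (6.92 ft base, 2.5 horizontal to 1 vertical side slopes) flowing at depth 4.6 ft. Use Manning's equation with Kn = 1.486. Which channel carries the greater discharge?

Channel A: For a circular section of diameter D = 8.41 ft at depth y = 4.23 ft, the central angle is θ = 2 arccos(1 − 2y/D) = 3.153 rad. Then A = (D²/8)(θ − sin θ) = 27.99 ft² and P = Dθ/2 = 13.26 ft. Hydraulic radius R = A/P = 27.99/13.26 = 2.11 ft. Q_A = (1.486/0.012)·27.99·2.11^(2/3)·√0.00029 = 97.1 ft³/s.
Channel B: With bottom width b = 6.92 ft and side slope z = 2.5: A = (b + zy)y = (6.92 + 2.5×4.6)×4.6 = 84.73 ft²; P = b + 2y√(1+z²) = 6.92 + 2×4.6×2.693 = 31.69 ft. Hydraulic radius R = A/P = 84.73/31.69 = 2.674 ft. Q_B = (1.486/0.012)·84.73·2.674^(2/3)·√0.00029 = 344.2 ft³/s.
Q_A = 97.1 ft³/s vs Q_B = 344.2 ft³/s, so channel B carries more.

channel B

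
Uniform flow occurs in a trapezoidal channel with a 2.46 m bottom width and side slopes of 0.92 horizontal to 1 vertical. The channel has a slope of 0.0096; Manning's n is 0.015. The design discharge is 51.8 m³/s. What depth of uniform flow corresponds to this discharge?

Manning's equation rearranged: A R^(2/3) = nQ / (1·√S) = 0.015 × 51.8 / (√0.0096) = 7.93.
Try y = 1.5 m: A R^(2/3) = 5.294 — low.
Try y = 2.09 m: A R^(2/3) = 9.91 — high.
Try y = 1.86 m: A R^(2/3) = 7.925 — close enough.

y_n = 1.86 m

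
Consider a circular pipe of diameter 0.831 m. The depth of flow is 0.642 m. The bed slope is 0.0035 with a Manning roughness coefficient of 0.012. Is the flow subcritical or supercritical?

For a circular section of diameter D = 0.831 m at depth y = 0.642 m, the central angle is θ = 2 arccos(1 − 2y/D) = 4.295 rad. Then A = (D²/8)(θ − sin θ) = 0.4496 m² and P = Dθ/2 = 1.784 m.
Hydraulic radius R = A/P = 0.4496/1.784 = 0.252 m.
V = (1/n) R^(2/3) √S = (1/0.012) × 0.252^(2/3) × √0.0035 = 1.967 m/s. Hydraulic depth D_h = A/T = 0.4496/0.6967 = 0.6454 m.
Froude number Fr = V/√(g·D_h) = 1.967/√(9.81×0.6454) = 0.782, which is less than 1, so the flow is subcritical.

subcritical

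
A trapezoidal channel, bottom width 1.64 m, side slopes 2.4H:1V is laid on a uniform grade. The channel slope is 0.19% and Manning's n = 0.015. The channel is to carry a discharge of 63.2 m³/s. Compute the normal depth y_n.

y_n = 2.45 m

Manning's equation rearranged: A R^(2/3) = nQ / (1·√S) = 0.015 × 63.2 / (√0.0019) = 21.75.
Trying y = 2.74 m: A R^(2/3) = 28.4 — too large.
Trying y = 2.45 m: A R^(2/3) = 21.73 — matches.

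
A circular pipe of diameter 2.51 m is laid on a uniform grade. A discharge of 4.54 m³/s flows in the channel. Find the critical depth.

y_c = 0.953 m

At critical depth, Q² T / (g A³) = 1, i.e. A³/T = Q²/g = 4.54²/9.81 = 2.101.
Try y = 1.1 m: A³/T = 3.644 — high.
Try y = 0.777 m: A³/T = 0.9553 — low.
Try y = 0.953 m: A³/T = 2.101 — ≈ 2.101.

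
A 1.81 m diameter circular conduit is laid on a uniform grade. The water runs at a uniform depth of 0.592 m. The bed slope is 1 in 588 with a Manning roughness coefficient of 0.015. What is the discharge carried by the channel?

Q = 0.964 m³/s

For a circular section of diameter D = 1.81 m at depth y = 0.592 m, the central angle is θ = 2 arccos(1 − 2y/D) = 2.435 rad. Then A = (D²/8)(θ − sin θ) = 0.7315 m² and P = Dθ/2 = 2.204 m.
Hydraulic radius R = A/P = 0.7315/2.204 = 0.3319 m.
Manning's equation: Q = (1/n) A R^(2/3) S^(1/2) = (1/0.015) × 0.7315 × 0.3319^(2/3) × 0.001701^(1/2) = 0.964 m³/s.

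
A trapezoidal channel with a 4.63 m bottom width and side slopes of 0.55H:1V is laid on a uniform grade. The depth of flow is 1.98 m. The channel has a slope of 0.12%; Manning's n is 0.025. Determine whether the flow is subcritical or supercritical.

With bottom width b = 4.63 m and side slope z = 0.55: A = (b + zy)y = (4.63 + 0.55×1.98)×1.98 = 11.32 m²; P = b + 2y√(1+z²) = 4.63 + 2×1.98×1.141 = 9.149 m.
Hydraulic radius R = A/P = 11.32/9.149 = 1.238 m.
V = (1/n) R^(2/3) √S = (1/0.025) × 1.238^(2/3) × √0.0012 = 1.597 m/s. Hydraulic depth D_h = A/T = 11.32/6.808 = 1.663 m.
Froude number Fr = V/√(g·D_h) = 1.597/√(9.81×1.663) = 0.395, which is less than 1, so the flow is subcritical.

subcritical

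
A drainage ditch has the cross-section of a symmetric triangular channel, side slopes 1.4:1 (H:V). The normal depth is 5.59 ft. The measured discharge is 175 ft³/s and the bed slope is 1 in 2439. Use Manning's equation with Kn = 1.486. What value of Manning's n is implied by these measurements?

For a triangular section with side slope z = 1.4: A = zy² = 1.4×5.59² = 43.75 ft²; P = 2y√(1+z²) = 2×5.59×1.72 = 19.23 ft.
Hydraulic radius R = A/P = 43.75/19.23 = 2.274 ft.
Rearranging Manning's equation: n = (1.486/Q) A R^(2/3) S^(1/2) = (1.486/175) × 43.75 × 2.274^(2/3) × √0.00041 = 0.013.

n = 0.013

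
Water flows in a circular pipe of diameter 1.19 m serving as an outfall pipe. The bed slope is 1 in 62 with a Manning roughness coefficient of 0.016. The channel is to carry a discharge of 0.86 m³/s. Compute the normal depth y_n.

y_n = 0.378 m

Manning's equation rearranged: A R^(2/3) = nQ / (1·√S) = 0.016 × 0.86 / (√0.01613) = 0.1083.
At y = 0.452 m: A R^(2/3) = 0.1519 — over.
At y = 0.273 m: A R^(2/3) = 0.05721 — short.
At y = 0.378 m: A R^(2/3) = 0.1084 — close enough.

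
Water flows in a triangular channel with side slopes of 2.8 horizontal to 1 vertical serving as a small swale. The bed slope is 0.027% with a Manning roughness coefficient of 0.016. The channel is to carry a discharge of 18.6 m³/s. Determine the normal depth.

y_n = 2.43 m

Manning's equation rearranged: A R^(2/3) = nQ / (1·√S) = 0.016 × 18.6 / (√0.00027) = 18.11.
Try y = 1.83 m: A R^(2/3) = 8.491 — short.
Try y = 2.79 m: A R^(2/3) = 26.14 — over.
Try y = 2.43 m: A R^(2/3) = 18.09 — ≈ 18.11.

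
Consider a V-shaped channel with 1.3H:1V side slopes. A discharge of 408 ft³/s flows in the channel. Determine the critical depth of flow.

At critical depth, Q² T / (g A³) = 1, i.e. A³/T = Q²/g = 408²/32.2 = 5170.
Try y = 4.16 ft: A³/T = 1053 — low.
Try y = 7.24 ft: A³/T = 16810 — high.
Try y = 5.72 ft: A³/T = 5174 — close enough.

y_c = 5.72 ft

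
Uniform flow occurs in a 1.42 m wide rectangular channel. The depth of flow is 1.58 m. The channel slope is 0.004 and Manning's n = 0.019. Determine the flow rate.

Q = 4.64 m³/s

Flow area A = b·y = 1.42 × 1.58 = 2.244 m². Wetted perimeter P = b + 2y = 1.42 + 2×1.58 = 4.58 m.
Hydraulic radius R = A/P = 2.244/4.58 = 0.4899 m.
Manning's equation: Q = (1/n) A R^(2/3) S^(1/2) = (1/0.019) × 2.244 × 0.4899^(2/3) × 0.004^(1/2) = 4.64 m³/s.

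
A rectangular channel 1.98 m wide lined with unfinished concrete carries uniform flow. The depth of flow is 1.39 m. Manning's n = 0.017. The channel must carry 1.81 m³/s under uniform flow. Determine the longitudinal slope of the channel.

S = 0.000259

Flow area A = b·y = 1.98 × 1.39 = 2.752 m². Wetted perimeter P = b + 2y = 1.98 + 2×1.39 = 4.76 m.
Hydraulic radius R = A/P = 2.752/4.76 = 0.5782 m.
From Manning's equation, S = [nQ / (1 A R^(2/3))]² = [0.017 × 1.81 / (1 × 2.752 × 0.5782^(2/3))]² = 0.000259.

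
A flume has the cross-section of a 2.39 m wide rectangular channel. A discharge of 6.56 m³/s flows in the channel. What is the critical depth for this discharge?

For a rectangular channel, critical depth y_c = (q²/g)^(1/3) where q = Q/b = 6.56/2.39 = 2.745 m²/s.
So y_c = (2.745²/9.81)^(1/3) = 0.916 m.

y_c = 0.916 m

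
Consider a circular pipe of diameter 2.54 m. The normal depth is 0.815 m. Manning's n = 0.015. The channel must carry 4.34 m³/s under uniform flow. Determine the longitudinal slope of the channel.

For a circular section of diameter D = 2.54 m at depth y = 0.815 m, the central angle is θ = 2 arccos(1 − 2y/D) = 2.409 rad. Then A = (D²/8)(θ − sin θ) = 1.403 m² and P = Dθ/2 = 3.059 m.
Hydraulic radius R = A/P = 1.403/3.059 = 0.4586 m.
From Manning's equation, S = [nQ / (1 A R^(2/3))]² = [0.015 × 4.34 / (1 × 1.403 × 0.4586^(2/3))]² = 0.00609.

S = 0.00609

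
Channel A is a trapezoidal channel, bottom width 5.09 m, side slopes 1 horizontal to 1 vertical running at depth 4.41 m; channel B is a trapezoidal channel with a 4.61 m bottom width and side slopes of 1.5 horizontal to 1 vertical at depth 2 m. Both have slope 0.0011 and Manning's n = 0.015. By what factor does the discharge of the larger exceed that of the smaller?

Channel A: With bottom width b = 5.09 m and side slope z = 1: A = (b + zy)y = (5.09 + 1×4.41)×4.41 = 41.9 m²; P = b + 2y√(1+z²) = 5.09 + 2×4.41×1.414 = 17.56 m. Hydraulic radius R = A/P = 41.9/17.56 = 2.385 m. Q_A = (1/0.015)·41.9·2.385^(2/3)·√0.0011 = 165.4 m³/s.
Channel B: With bottom width b = 4.61 m and side slope z = 1.5: A = (b + zy)y = (4.61 + 1.5×2)×2 = 15.22 m²; P = b + 2y√(1+z²) = 4.61 + 2×2×1.803 = 11.82 m. Hydraulic radius R = A/P = 15.22/11.82 = 1.288 m. Q_B = (1/0.015)·15.22·1.288^(2/3)·√0.0011 = 39.83 m³/s.
The larger discharge is 165.4 m³/s and the smaller is 39.83 m³/s; the ratio is 4.15.

4.15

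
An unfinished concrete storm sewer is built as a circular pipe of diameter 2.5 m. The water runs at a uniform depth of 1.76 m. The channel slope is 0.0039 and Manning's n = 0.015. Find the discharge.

Q = 12.6 m³/s

For a circular section of diameter D = 2.5 m at depth y = 1.76 m, the central angle is θ = 2 arccos(1 − 2y/D) = 3.982 rad. Then A = (D²/8)(θ − sin θ) = 3.693 m² and P = Dθ/2 = 4.978 m.
Hydraulic radius R = A/P = 3.693/4.978 = 0.7419 m.
Manning's equation: Q = (1/n) A R^(2/3) S^(1/2) = (1/0.015) × 3.693 × 0.7419^(2/3) × 0.0039^(1/2) = 12.6 m³/s.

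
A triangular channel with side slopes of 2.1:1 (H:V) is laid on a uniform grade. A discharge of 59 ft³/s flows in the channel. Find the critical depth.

At critical depth, Q² T / (g A³) = 1, i.e. A³/T = Q²/g = 59²/32.2 = 108.1.
Try y = 2.58 ft: A³/T = 252.1 — over.
Try y = 1.83 ft: A³/T = 45.25 — short.
Try y = 2.18 ft: A³/T = 108.6 — matches.

y_c = 2.18 ft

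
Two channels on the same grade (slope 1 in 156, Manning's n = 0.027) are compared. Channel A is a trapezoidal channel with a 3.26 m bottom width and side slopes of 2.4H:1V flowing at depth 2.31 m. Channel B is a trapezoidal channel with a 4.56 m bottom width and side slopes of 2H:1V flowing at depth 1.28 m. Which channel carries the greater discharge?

channel A

Channel A: With bottom width b = 3.26 m and side slope z = 2.4: A = (b + zy)y = (3.26 + 2.4×2.31)×2.31 = 20.34 m²; P = b + 2y√(1+z²) = 3.26 + 2×2.31×2.6 = 15.27 m. Hydraulic radius R = A/P = 20.34/15.27 = 1.332 m. Q_A = (1/0.027)·20.34·1.332^(2/3)·√0.00641 = 73 m³/s.
Channel B: With bottom width b = 4.56 m and side slope z = 2: A = (b + zy)y = (4.56 + 2×1.28)×1.28 = 9.114 m²; P = b + 2y√(1+z²) = 4.56 + 2×1.28×2.236 = 10.28 m. Hydraulic radius R = A/P = 9.114/10.28 = 0.8862 m. Q_B = (1/0.027)·9.114·0.8862^(2/3)·√0.00641 = 24.93 m³/s.
Q_A = 73 m³/s vs Q_B = 24.93 m³/s, so channel A carries more.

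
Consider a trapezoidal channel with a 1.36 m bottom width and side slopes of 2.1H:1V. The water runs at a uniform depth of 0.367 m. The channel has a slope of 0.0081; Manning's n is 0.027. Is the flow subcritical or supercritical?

With bottom width b = 1.36 m and side slope z = 2.1: A = (b + zy)y = (1.36 + 2.1×0.367)×0.367 = 0.782 m²; P = b + 2y√(1+z²) = 1.36 + 2×0.367×2.326 = 3.067 m.
Hydraulic radius R = A/P = 0.782/3.067 = 0.2549 m.
V = (1/n) R^(2/3) √S = (1/0.027) × 0.2549^(2/3) × √0.0081 = 1.34 m/s. Hydraulic depth D_h = A/T = 0.782/2.901 = 0.2695 m.
Froude number Fr = V/√(g·D_h) = 1.34/√(9.81×0.2695) = 0.824, which is less than 1, so the flow is subcritical.

subcritical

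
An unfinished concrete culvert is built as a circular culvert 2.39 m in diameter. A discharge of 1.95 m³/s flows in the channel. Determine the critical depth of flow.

At critical depth, Q² T / (g A³) = 1, i.e. A³/T = Q²/g = 1.95²/9.81 = 0.3876.
Try y = 0.682 m: A³/T = 0.5453 — over.
Try y = 0.451 m: A³/T = 0.1085 — short.
Try y = 0.625 m: A³/T = 0.3884 — matches.

y_c = 0.625 m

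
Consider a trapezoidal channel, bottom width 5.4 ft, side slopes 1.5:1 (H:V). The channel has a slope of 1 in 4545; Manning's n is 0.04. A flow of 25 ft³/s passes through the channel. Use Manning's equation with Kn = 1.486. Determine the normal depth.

Manning's equation rearranged: A R^(2/3) = nQ / (1.486·√S) = 0.04 × 25 / (1.486 × √0.00022) = 45.37.
Trying y = 2.66 ft: A R^(2/3) = 35.1 — short.
Trying y = 3.03 ft: A R^(2/3) = 45.34 — close enough.

y_n = 3.03 ft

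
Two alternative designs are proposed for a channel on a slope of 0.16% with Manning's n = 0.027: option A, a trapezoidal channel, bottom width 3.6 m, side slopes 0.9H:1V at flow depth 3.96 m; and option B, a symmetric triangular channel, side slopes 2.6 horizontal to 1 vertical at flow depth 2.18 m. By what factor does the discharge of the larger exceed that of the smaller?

Channel A: With bottom width b = 3.6 m and side slope z = 0.9: A = (b + zy)y = (3.6 + 0.9×3.96)×3.96 = 28.37 m²; P = b + 2y√(1+z²) = 3.6 + 2×3.96×1.345 = 14.26 m. Hydraulic radius R = A/P = 28.37/14.26 = 1.99 m. Q_A = (1/0.027)·28.37·1.99^(2/3)·√0.0016 = 66.5 m³/s.
Channel B: For a triangular section with side slope z = 2.6: A = zy² = 2.6×2.18² = 12.36 m²; P = 2y√(1+z²) = 2×2.18×2.786 = 12.15 m. Hydraulic radius R = A/P = 12.36/12.15 = 1.017 m. Q_B = (1/0.027)·12.36·1.017^(2/3)·√0.0016 = 18.52 m³/s.
The larger discharge is 66.5 m³/s and the smaller is 18.52 m³/s; the ratio is 3.59.

3.59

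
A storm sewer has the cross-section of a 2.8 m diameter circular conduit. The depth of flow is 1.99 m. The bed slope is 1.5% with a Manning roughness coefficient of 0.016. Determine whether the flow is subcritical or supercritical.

supercritical

For a circular section of diameter D = 2.8 m at depth y = 1.99 m, the central angle is θ = 2 arccos(1 − 2y/D) = 4.012 rad. Then A = (D²/8)(θ − sin θ) = 4.68 m² and P = Dθ/2 = 5.616 m.
Hydraulic radius R = A/P = 4.68/5.616 = 0.8334 m.
V = (1/n) R^(2/3) √S = (1/0.016) × 0.8334^(2/3) × √0.015 = 6.779 m/s. Hydraulic depth D_h = A/T = 4.68/2.539 = 1.843 m.
Froude number Fr = V/√(g·D_h) = 6.779/√(9.81×1.843) = 1.59, which is greater than 1, so the flow is supercritical.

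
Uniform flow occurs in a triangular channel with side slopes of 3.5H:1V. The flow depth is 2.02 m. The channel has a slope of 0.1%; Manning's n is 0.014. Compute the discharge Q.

Q = 31.6 m³/s

For a triangular section with side slope z = 3.5: A = zy² = 3.5×2.02² = 14.28 m²; P = 2y√(1+z²) = 2×2.02×3.64 = 14.71 m.
Hydraulic radius R = A/P = 14.28/14.71 = 0.9711 m.
Manning's equation: Q = (1/n) A R^(2/3) S^(1/2) = (1/0.014) × 14.28 × 0.9711^(2/3) × 0.001^(1/2) = 31.6 m³/s.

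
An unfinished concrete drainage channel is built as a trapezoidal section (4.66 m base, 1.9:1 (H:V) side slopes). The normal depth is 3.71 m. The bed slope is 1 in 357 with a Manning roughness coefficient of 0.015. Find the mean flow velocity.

With bottom width b = 4.66 m and side slope z = 1.9: A = (b + zy)y = (4.66 + 1.9×3.71)×3.71 = 43.44 m²; P = b + 2y√(1+z²) = 4.66 + 2×3.71×2.147 = 20.59 m.
Hydraulic radius R = A/P = 43.44/20.59 = 2.11 m.
From Manning's equation, V = (1/n) R^(2/3) S^(1/2) = (1/0.015) × 2.11^(2/3) × 0.002801^(1/2) = 5.8 m/s.

V = 5.8 m/s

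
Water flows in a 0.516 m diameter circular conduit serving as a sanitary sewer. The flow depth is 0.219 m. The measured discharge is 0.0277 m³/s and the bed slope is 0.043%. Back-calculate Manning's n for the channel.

n = 0.015

For a circular section of diameter D = 0.516 m at depth y = 0.219 m, the central angle is θ = 2 arccos(1 − 2y/D) = 2.838 rad. Then A = (D²/8)(θ − sin θ) = 0.08451 m² and P = Dθ/2 = 0.7322 m.
Hydraulic radius R = A/P = 0.08451/0.7322 = 0.1154 m.
Rearranging Manning's equation: n = (1/Q) A R^(2/3) S^(1/2) = (1/0.0277) × 0.08451 × 0.1154^(2/3) × √0.00043 = 0.015.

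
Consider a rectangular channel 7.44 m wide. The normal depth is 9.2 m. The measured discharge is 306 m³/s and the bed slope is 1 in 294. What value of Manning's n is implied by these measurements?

Flow area A = b·y = 7.44 × 9.2 = 68.45 m². Wetted perimeter P = b + 2y = 7.44 + 2×9.2 = 25.84 m.
Hydraulic radius R = A/P = 68.45/25.84 = 2.649 m.
Rearranging Manning's equation: n = (1/Q) A R^(2/3) S^(1/2) = (1/306) × 68.45 × 2.649^(2/3) × √0.003401 = 0.025.

n = 0.025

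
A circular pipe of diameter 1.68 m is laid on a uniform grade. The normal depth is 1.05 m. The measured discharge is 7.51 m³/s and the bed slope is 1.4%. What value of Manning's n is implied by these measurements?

n = 0.014

For a circular section of diameter D = 1.68 m at depth y = 1.05 m, the central angle is θ = 2 arccos(1 − 2y/D) = 3.647 rad. Then A = (D²/8)(θ − sin θ) = 1.457 m² and P = Dθ/2 = 3.063 m.
Hydraulic radius R = A/P = 1.457/3.063 = 0.4758 m.
Rearranging Manning's equation: n = (1/Q) A R^(2/3) S^(1/2) = (1/7.51) × 1.457 × 0.4758^(2/3) × √0.014 = 0.014.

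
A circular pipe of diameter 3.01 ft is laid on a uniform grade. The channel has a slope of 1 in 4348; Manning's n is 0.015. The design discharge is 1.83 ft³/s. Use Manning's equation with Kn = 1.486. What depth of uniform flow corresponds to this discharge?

Manning's equation rearranged: A R^(2/3) = nQ / (1.486·√S) = 0.015 × 1.83 / (1.486 × √0.00023) = 1.218.
Try y = 0.725 ft: A R^(2/3) = 0.7489 — low.
Try y = 0.929 ft: A R^(2/3) = 1.218 — close enough.

y_n = 0.929 ft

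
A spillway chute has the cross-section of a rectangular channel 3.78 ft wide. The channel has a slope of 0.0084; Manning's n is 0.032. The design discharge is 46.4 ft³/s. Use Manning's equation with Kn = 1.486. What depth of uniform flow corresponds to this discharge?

Manning's equation rearranged: A R^(2/3) = nQ / (1.486·√S) = 0.032 × 46.4 / (1.486 × √0.0084) = 10.9.
Try y = 2.99 ft: A R^(2/3) = 12.46 — over.
Try y = 1.94 ft: A R^(2/3) = 7.123 — short.
Try y = 2.69 ft: A R^(2/3) = 10.9 — matches.

y_n = 2.69 ft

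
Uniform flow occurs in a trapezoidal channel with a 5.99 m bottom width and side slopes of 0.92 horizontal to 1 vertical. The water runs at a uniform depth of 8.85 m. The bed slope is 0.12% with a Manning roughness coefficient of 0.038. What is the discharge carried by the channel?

With bottom width b = 5.99 m and side slope z = 0.92: A = (b + zy)y = (5.99 + 0.92×8.85)×8.85 = 125.1 m²; P = b + 2y√(1+z²) = 5.99 + 2×8.85×1.359 = 30.04 m.
Hydraulic radius R = A/P = 125.1/30.04 = 4.163 m.
Manning's equation: Q = (1/n) A R^(2/3) S^(1/2) = (1/0.038) × 125.1 × 4.163^(2/3) × 0.0012^(1/2) = 295 m³/s.

Q = 295 m³/s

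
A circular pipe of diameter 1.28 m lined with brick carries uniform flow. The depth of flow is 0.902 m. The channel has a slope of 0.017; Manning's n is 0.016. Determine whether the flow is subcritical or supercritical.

supercritical

For a circular section of diameter D = 1.28 m at depth y = 0.902 m, the central angle is θ = 2 arccos(1 − 2y/D) = 3.985 rad. Then A = (D²/8)(θ − sin θ) = 0.9691 m² and P = Dθ/2 = 2.55 m.
Hydraulic radius R = A/P = 0.9691/2.55 = 0.38 m.
V = (1/n) R^(2/3) √S = (1/0.016) × 0.38^(2/3) × √0.017 = 4.275 m/s. Hydraulic depth D_h = A/T = 0.9691/1.168 = 0.8299 m.
Froude number Fr = V/√(g·D_h) = 4.275/√(9.81×0.8299) = 1.5, which is greater than 1, so the flow is supercritical.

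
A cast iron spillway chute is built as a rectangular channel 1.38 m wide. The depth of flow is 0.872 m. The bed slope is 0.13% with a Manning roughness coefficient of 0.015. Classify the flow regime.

subcritical

Flow area A = b·y = 1.38 × 0.872 = 1.203 m². Wetted perimeter P = b + 2y = 1.38 + 2×0.872 = 3.124 m.
Hydraulic radius R = A/P = 1.203/3.124 = 0.3852 m.
V = (1/n) R^(2/3) √S = (1/0.015) × 0.3852^(2/3) × √0.0013 = 1.273 m/s. Hydraulic depth D_h = A/T = 1.203/1.38 = 0.872 m.
Froude number Fr = V/√(g·D_h) = 1.273/√(9.81×0.872) = 0.435, which is less than 1, so the flow is subcritical.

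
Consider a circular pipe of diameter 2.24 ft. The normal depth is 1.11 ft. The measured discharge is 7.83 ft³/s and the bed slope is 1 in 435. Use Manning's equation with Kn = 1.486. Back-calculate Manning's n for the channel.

For a circular section of diameter D = 2.24 ft at depth y = 1.11 ft, the central angle is θ = 2 arccos(1 − 2y/D) = 3.124 rad. Then A = (D²/8)(θ − sin θ) = 1.948 ft² and P = Dθ/2 = 3.499 ft.
Hydraulic radius R = A/P = 1.948/3.499 = 0.5568 ft.
Rearranging Manning's equation: n = (1.486/Q) A R^(2/3) S^(1/2) = (1.486/7.83) × 1.948 × 0.5568^(2/3) × √0.002299 = 0.012.

n = 0.012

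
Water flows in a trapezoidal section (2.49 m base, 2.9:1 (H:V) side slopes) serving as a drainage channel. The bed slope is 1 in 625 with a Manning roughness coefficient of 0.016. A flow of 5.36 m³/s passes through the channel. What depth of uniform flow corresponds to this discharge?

Manning's equation rearranged: A R^(2/3) = nQ / (1·√S) = 0.016 × 5.36 / (√0.0016) = 2.144.
Trying y = 0.901 m: A R^(2/3) = 3.173 — too large.
Trying y = 0.506 m: A R^(2/3) = 1.009 — too small.
Trying y = 0.743 m: A R^(2/3) = 2.144 — matches.

y_n = 0.743 m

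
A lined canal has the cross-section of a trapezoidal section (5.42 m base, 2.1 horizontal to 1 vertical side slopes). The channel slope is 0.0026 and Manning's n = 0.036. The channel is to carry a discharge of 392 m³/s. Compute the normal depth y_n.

Manning's equation rearranged: A R^(2/3) = nQ / (1·√S) = 0.036 × 392 / (√0.0026) = 276.8.
At y = 4.47 m: A R^(2/3) = 122.7 — low.
At y = 8.21 m: A R^(2/3) = 489.4 — high.
At y = 6.42 m: A R^(2/3) = 276.5 — close enough.

y_n = 6.42 m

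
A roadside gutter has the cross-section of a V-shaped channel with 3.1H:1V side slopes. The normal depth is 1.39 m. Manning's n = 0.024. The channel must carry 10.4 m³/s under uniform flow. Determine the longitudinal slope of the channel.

S = 0.00301

For a triangular section with side slope z = 3.1: A = zy² = 3.1×1.39² = 5.99 m²; P = 2y√(1+z²) = 2×1.39×3.257 = 9.055 m.
Hydraulic radius R = A/P = 5.99/9.055 = 0.6614 m.
From Manning's equation, S = [nQ / (1 A R^(2/3))]² = [0.024 × 10.4 / (1 × 5.99 × 0.6614^(2/3))]² = 0.00301.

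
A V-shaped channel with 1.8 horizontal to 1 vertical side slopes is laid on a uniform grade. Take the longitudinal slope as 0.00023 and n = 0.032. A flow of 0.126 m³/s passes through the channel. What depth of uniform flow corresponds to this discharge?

y_n = 0.6 m

Manning's equation rearranged: A R^(2/3) = nQ / (1·√S) = 0.032 × 0.126 / (√0.00023) = 0.2659.
At y = 0.658 m: A R^(2/3) = 0.3396 — too large.
At y = 0.414 m: A R^(2/3) = 0.0987 — too small.
At y = 0.6 m: A R^(2/3) = 0.2655 — close enough.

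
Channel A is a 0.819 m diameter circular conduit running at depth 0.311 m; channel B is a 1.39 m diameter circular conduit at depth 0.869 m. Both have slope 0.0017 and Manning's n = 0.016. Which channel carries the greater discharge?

channel B

Channel A: For a circular section of diameter D = 0.819 m at depth y = 0.311 m, the central angle is θ = 2 arccos(1 − 2y/D) = 2.656 rad. Then A = (D²/8)(θ − sin θ) = 0.1835 m² and P = Dθ/2 = 1.088 m. Hydraulic radius R = A/P = 0.1835/1.088 = 0.1687 m. Q_A = (1/0.016)·0.1835·0.1687^(2/3)·√0.0017 = 0.1444 m³/s.
Channel B: For a circular section of diameter D = 1.39 m at depth y = 0.869 m, the central angle is θ = 2 arccos(1 − 2y/D) = 3.648 rad. Then A = (D²/8)(θ − sin θ) = 0.998 m² and P = Dθ/2 = 2.535 m. Hydraulic radius R = A/P = 0.998/2.535 = 0.3937 m. Q_B = (1/0.016)·0.998·0.3937^(2/3)·√0.0017 = 1.382 m³/s.
Q_A = 0.1444 m³/s vs Q_B = 1.382 m³/s, so channel B carries more.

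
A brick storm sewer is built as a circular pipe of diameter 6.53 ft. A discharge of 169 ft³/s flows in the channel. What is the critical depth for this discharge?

At critical depth, Q² T / (g A³) = 1, i.e. A³/T = Q²/g = 169²/32.2 = 887.
At y = 4.04 ft: A³/T = 1624 — too large.
At y = 2.63 ft: A³/T = 314.1 — too small.
At y = 3.45 ft: A³/T = 887.5 — close enough.

y_c = 3.45 ft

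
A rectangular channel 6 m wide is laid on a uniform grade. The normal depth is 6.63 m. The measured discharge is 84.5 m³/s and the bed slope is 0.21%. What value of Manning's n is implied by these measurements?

n = 0.035

Flow area A = b·y = 6 × 6.63 = 39.78 m². Wetted perimeter P = b + 2y = 6 + 2×6.63 = 19.26 m.
Hydraulic radius R = A/P = 39.78/19.26 = 2.065 m.
Rearranging Manning's equation: n = (1/Q) A R^(2/3) S^(1/2) = (1/84.5) × 39.78 × 2.065^(2/3) × √0.0021 = 0.035.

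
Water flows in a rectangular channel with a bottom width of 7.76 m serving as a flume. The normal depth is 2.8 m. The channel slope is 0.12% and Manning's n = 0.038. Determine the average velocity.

V = 1.26 m/s

Flow area A = b·y = 7.76 × 2.8 = 21.73 m². Wetted perimeter P = b + 2y = 7.76 + 2×2.8 = 13.36 m.
Hydraulic radius R = A/P = 21.73/13.36 = 1.626 m.
From Manning's equation, V = (1/n) R^(2/3) S^(1/2) = (1/0.038) × 1.626^(2/3) × 0.0012^(1/2) = 1.26 m/s.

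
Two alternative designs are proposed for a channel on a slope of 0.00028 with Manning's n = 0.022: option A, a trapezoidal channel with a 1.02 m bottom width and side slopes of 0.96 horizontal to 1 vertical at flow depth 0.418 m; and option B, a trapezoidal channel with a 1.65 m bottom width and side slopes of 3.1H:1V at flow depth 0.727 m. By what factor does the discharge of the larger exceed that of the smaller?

Channel A: With bottom width b = 1.02 m and side slope z = 0.96: A = (b + zy)y = (1.02 + 0.96×0.418)×0.418 = 0.5941 m²; P = b + 2y√(1+z²) = 1.02 + 2×0.418×1.386 = 2.179 m. Hydraulic radius R = A/P = 0.5941/2.179 = 0.2727 m. Q_A = (1/0.022)·0.5941·0.2727^(2/3)·√0.00028 = 0.19 m³/s.
Channel B: With bottom width b = 1.65 m and side slope z = 3.1: A = (b + zy)y = (1.65 + 3.1×0.727)×0.727 = 2.838 m²; P = b + 2y√(1+z²) = 1.65 + 2×0.727×3.257 = 6.386 m. Hydraulic radius R = A/P = 2.838/6.386 = 0.4444 m. Q_B = (1/0.022)·2.838·0.4444^(2/3)·√0.00028 = 1.257 m³/s.
The larger discharge is 1.257 m³/s and the smaller is 0.19 m³/s; the ratio is 6.62.

6.62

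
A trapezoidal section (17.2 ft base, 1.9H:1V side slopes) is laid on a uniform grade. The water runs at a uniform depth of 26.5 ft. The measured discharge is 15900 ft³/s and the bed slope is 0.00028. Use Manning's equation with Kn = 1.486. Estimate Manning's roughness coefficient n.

n = 0.016

With bottom width b = 17.2 ft and side slope z = 1.9: A = (b + zy)y = (17.2 + 1.9×26.5)×26.5 = 1790 ft²; P = b + 2y√(1+z²) = 17.2 + 2×26.5×2.147 = 131 ft.
Hydraulic radius R = A/P = 1790/131 = 13.67 ft.
Rearranging Manning's equation: n = (1.486/Q) A R^(2/3) S^(1/2) = (1.486/15900) × 1790 × 13.67^(2/3) × √0.00028 = 0.016.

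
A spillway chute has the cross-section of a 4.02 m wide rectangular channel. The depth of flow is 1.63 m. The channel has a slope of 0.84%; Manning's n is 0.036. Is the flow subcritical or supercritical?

Flow area A = b·y = 4.02 × 1.63 = 6.553 m². Wetted perimeter P = b + 2y = 4.02 + 2×1.63 = 7.28 m.
Hydraulic radius R = A/P = 6.553/7.28 = 0.9001 m.
V = (1/n) R^(2/3) √S = (1/0.036) × 0.9001^(2/3) × √0.0084 = 2.373 m/s. Hydraulic depth D_h = A/T = 6.553/4.02 = 1.63 m.
Froude number Fr = V/√(g·D_h) = 2.373/√(9.81×1.63) = 0.594, which is less than 1, so the flow is subcritical.

subcritical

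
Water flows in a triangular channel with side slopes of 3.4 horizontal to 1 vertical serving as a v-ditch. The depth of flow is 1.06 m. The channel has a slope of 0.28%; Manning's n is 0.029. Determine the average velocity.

V = 1.16 m/s

For a triangular section with side slope z = 3.4: A = zy² = 3.4×1.06² = 3.82 m²; P = 2y√(1+z²) = 2×1.06×3.544 = 7.513 m.
Hydraulic radius R = A/P = 3.82/7.513 = 0.5085 m.
From Manning's equation, V = (1/n) R^(2/3) S^(1/2) = (1/0.029) × 0.5085^(2/3) × 0.0028^(1/2) = 1.16 m/s.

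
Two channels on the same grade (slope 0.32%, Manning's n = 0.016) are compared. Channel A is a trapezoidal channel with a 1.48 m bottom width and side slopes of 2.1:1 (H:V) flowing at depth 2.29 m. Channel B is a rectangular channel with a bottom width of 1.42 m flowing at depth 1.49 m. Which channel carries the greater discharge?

channel A

Channel A: With bottom width b = 1.48 m and side slope z = 2.1: A = (b + zy)y = (1.48 + 2.1×2.29)×2.29 = 14.4 m²; P = b + 2y√(1+z²) = 1.48 + 2×2.29×2.326 = 12.13 m. Hydraulic radius R = A/P = 14.4/12.13 = 1.187 m. Q_A = (1/0.016)·14.4·1.187^(2/3)·√0.0032 = 57.08 m³/s.
Channel B: Flow area A = b·y = 1.42 × 1.49 = 2.116 m². Wetted perimeter P = b + 2y = 1.42 + 2×1.49 = 4.4 m. Hydraulic radius R = A/P = 2.116/4.4 = 0.4809 m. Q_B = (1/0.016)·2.116·0.4809^(2/3)·√0.0032 = 4.591 m³/s.
Q_A = 57.08 m³/s vs Q_B = 4.591 m³/s, so channel A carries more.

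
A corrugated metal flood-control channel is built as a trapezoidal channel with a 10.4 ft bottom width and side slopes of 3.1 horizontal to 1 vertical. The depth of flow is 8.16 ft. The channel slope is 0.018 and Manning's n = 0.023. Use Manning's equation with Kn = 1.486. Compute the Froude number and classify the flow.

supercritical

With bottom width b = 10.4 ft and side slope z = 3.1: A = (b + zy)y = (10.4 + 3.1×8.16)×8.16 = 291.3 ft²; P = b + 2y√(1+z²) = 10.4 + 2×8.16×3.257 = 63.56 ft.
Hydraulic radius R = A/P = 291.3/63.56 = 4.583 ft.
V = (1.486/n) R^(2/3) √S = (1.486/0.023) × 4.583^(2/3) × √0.018 = 23.92 ft/s. Hydraulic depth D_h = A/T = 291.3/60.99 = 4.776 ft.
Froude number Fr = V/√(g·D_h) = 23.92/√(32.2×4.776) = 1.93, which is greater than 1, so the flow is supercritical.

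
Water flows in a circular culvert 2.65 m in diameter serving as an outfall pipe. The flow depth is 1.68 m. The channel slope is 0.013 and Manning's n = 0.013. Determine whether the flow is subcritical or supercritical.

supercritical

For a circular section of diameter D = 2.65 m at depth y = 1.68 m, the central angle is θ = 2 arccos(1 − 2y/D) = 3.684 rad. Then A = (D²/8)(θ − sin θ) = 3.687 m² and P = Dθ/2 = 4.881 m.
Hydraulic radius R = A/P = 3.687/4.881 = 0.7553 m.
V = (1/n) R^(2/3) √S = (1/0.013) × 0.7553^(2/3) × √0.013 = 7.274 m/s. Hydraulic depth D_h = A/T = 3.687/2.553 = 1.444 m.
Froude number Fr = V/√(g·D_h) = 7.274/√(9.81×1.444) = 1.93, which is greater than 1, so the flow is supercritical.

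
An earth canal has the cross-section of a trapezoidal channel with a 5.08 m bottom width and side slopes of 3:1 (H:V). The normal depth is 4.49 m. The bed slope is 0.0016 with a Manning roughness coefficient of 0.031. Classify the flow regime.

subcritical

With bottom width b = 5.08 m and side slope z = 3: A = (b + zy)y = (5.08 + 3×4.49)×4.49 = 83.29 m²; P = b + 2y√(1+z²) = 5.08 + 2×4.49×3.162 = 33.48 m.
Hydraulic radius R = A/P = 83.29/33.48 = 2.488 m.
V = (1/n) R^(2/3) √S = (1/0.031) × 2.488^(2/3) × √0.0016 = 2.369 m/s. Hydraulic depth D_h = A/T = 83.29/32.02 = 2.601 m.
Froude number Fr = V/√(g·D_h) = 2.369/√(9.81×2.601) = 0.469, which is less than 1, so the flow is subcritical.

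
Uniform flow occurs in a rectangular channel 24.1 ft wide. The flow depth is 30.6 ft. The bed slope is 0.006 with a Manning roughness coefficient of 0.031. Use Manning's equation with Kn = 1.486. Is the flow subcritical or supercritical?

subcritical

Flow area A = b·y = 24.1 × 30.6 = 737.5 ft². Wetted perimeter P = b + 2y = 24.1 + 2×30.6 = 85.3 ft.
Hydraulic radius R = A/P = 737.5/85.3 = 8.645 ft.
V = (1.486/n) R^(2/3) √S = (1.486/0.031) × 8.645^(2/3) × √0.006 = 15.64 ft/s. Hydraulic depth D_h = A/T = 737.5/24.1 = 30.6 ft.
Froude number Fr = V/√(g·D_h) = 15.64/√(32.2×30.6) = 0.498, which is less than 1, so the flow is subcritical.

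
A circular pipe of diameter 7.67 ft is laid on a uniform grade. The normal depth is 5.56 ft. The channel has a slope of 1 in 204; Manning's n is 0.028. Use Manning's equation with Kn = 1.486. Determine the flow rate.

Q = 232 ft³/s

For a circular section of diameter D = 7.67 ft at depth y = 5.56 ft, the central angle is θ = 2 arccos(1 − 2y/D) = 4.075 rad. Then A = (D²/8)(θ − sin θ) = 35.87 ft² and P = Dθ/2 = 15.63 ft.
Hydraulic radius R = A/P = 35.87/15.63 = 2.296 ft.
Manning's equation: Q = (1.486/n) A R^(2/3) S^(1/2) = (1.486/0.028) × 35.87 × 2.296^(2/3) × 0.004902^(1/2) = 232 ft³/s.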